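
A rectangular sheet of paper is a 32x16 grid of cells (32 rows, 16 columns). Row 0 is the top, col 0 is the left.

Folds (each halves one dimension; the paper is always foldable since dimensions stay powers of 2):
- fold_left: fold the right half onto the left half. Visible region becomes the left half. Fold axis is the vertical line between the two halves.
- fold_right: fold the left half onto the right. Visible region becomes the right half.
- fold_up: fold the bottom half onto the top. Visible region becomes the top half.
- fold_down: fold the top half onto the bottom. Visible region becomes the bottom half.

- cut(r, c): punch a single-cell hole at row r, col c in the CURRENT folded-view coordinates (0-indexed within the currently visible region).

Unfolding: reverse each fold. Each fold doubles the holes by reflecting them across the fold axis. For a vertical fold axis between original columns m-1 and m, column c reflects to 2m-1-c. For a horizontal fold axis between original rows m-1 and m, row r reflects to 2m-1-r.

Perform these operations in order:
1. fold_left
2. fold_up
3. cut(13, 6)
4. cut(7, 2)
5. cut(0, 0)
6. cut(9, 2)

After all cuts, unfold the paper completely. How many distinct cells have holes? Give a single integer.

Op 1 fold_left: fold axis v@8; visible region now rows[0,32) x cols[0,8) = 32x8
Op 2 fold_up: fold axis h@16; visible region now rows[0,16) x cols[0,8) = 16x8
Op 3 cut(13, 6): punch at orig (13,6); cuts so far [(13, 6)]; region rows[0,16) x cols[0,8) = 16x8
Op 4 cut(7, 2): punch at orig (7,2); cuts so far [(7, 2), (13, 6)]; region rows[0,16) x cols[0,8) = 16x8
Op 5 cut(0, 0): punch at orig (0,0); cuts so far [(0, 0), (7, 2), (13, 6)]; region rows[0,16) x cols[0,8) = 16x8
Op 6 cut(9, 2): punch at orig (9,2); cuts so far [(0, 0), (7, 2), (9, 2), (13, 6)]; region rows[0,16) x cols[0,8) = 16x8
Unfold 1 (reflect across h@16): 8 holes -> [(0, 0), (7, 2), (9, 2), (13, 6), (18, 6), (22, 2), (24, 2), (31, 0)]
Unfold 2 (reflect across v@8): 16 holes -> [(0, 0), (0, 15), (7, 2), (7, 13), (9, 2), (9, 13), (13, 6), (13, 9), (18, 6), (18, 9), (22, 2), (22, 13), (24, 2), (24, 13), (31, 0), (31, 15)]

Answer: 16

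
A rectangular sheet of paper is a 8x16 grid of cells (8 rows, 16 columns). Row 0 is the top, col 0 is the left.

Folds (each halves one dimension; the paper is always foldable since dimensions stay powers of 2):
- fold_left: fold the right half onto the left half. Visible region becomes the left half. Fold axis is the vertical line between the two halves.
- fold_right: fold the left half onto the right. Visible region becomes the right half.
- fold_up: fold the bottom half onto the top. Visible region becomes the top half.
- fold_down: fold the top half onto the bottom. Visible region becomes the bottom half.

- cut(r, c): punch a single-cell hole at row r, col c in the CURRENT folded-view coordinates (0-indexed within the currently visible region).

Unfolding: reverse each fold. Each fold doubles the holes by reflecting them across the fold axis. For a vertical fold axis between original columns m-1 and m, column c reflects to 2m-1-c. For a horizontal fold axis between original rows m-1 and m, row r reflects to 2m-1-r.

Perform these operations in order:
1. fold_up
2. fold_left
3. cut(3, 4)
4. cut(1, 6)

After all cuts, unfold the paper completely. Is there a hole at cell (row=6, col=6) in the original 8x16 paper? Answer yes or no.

Answer: yes

Derivation:
Op 1 fold_up: fold axis h@4; visible region now rows[0,4) x cols[0,16) = 4x16
Op 2 fold_left: fold axis v@8; visible region now rows[0,4) x cols[0,8) = 4x8
Op 3 cut(3, 4): punch at orig (3,4); cuts so far [(3, 4)]; region rows[0,4) x cols[0,8) = 4x8
Op 4 cut(1, 6): punch at orig (1,6); cuts so far [(1, 6), (3, 4)]; region rows[0,4) x cols[0,8) = 4x8
Unfold 1 (reflect across v@8): 4 holes -> [(1, 6), (1, 9), (3, 4), (3, 11)]
Unfold 2 (reflect across h@4): 8 holes -> [(1, 6), (1, 9), (3, 4), (3, 11), (4, 4), (4, 11), (6, 6), (6, 9)]
Holes: [(1, 6), (1, 9), (3, 4), (3, 11), (4, 4), (4, 11), (6, 6), (6, 9)]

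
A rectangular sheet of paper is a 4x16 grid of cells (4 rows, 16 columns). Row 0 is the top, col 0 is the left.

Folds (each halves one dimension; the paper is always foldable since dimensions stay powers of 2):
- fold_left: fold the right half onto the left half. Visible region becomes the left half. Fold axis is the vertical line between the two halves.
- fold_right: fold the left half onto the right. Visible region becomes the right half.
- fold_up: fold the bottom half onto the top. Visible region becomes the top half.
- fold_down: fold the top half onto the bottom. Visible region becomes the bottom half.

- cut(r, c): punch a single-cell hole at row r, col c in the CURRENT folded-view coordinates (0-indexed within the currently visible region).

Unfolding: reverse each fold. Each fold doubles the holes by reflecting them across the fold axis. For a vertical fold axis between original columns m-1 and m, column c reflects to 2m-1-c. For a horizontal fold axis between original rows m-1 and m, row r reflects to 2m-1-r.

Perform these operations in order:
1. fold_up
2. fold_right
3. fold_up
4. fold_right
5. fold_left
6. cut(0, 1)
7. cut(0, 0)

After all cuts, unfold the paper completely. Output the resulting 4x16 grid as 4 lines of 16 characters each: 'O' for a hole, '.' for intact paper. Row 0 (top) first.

Op 1 fold_up: fold axis h@2; visible region now rows[0,2) x cols[0,16) = 2x16
Op 2 fold_right: fold axis v@8; visible region now rows[0,2) x cols[8,16) = 2x8
Op 3 fold_up: fold axis h@1; visible region now rows[0,1) x cols[8,16) = 1x8
Op 4 fold_right: fold axis v@12; visible region now rows[0,1) x cols[12,16) = 1x4
Op 5 fold_left: fold axis v@14; visible region now rows[0,1) x cols[12,14) = 1x2
Op 6 cut(0, 1): punch at orig (0,13); cuts so far [(0, 13)]; region rows[0,1) x cols[12,14) = 1x2
Op 7 cut(0, 0): punch at orig (0,12); cuts so far [(0, 12), (0, 13)]; region rows[0,1) x cols[12,14) = 1x2
Unfold 1 (reflect across v@14): 4 holes -> [(0, 12), (0, 13), (0, 14), (0, 15)]
Unfold 2 (reflect across v@12): 8 holes -> [(0, 8), (0, 9), (0, 10), (0, 11), (0, 12), (0, 13), (0, 14), (0, 15)]
Unfold 3 (reflect across h@1): 16 holes -> [(0, 8), (0, 9), (0, 10), (0, 11), (0, 12), (0, 13), (0, 14), (0, 15), (1, 8), (1, 9), (1, 10), (1, 11), (1, 12), (1, 13), (1, 14), (1, 15)]
Unfold 4 (reflect across v@8): 32 holes -> [(0, 0), (0, 1), (0, 2), (0, 3), (0, 4), (0, 5), (0, 6), (0, 7), (0, 8), (0, 9), (0, 10), (0, 11), (0, 12), (0, 13), (0, 14), (0, 15), (1, 0), (1, 1), (1, 2), (1, 3), (1, 4), (1, 5), (1, 6), (1, 7), (1, 8), (1, 9), (1, 10), (1, 11), (1, 12), (1, 13), (1, 14), (1, 15)]
Unfold 5 (reflect across h@2): 64 holes -> [(0, 0), (0, 1), (0, 2), (0, 3), (0, 4), (0, 5), (0, 6), (0, 7), (0, 8), (0, 9), (0, 10), (0, 11), (0, 12), (0, 13), (0, 14), (0, 15), (1, 0), (1, 1), (1, 2), (1, 3), (1, 4), (1, 5), (1, 6), (1, 7), (1, 8), (1, 9), (1, 10), (1, 11), (1, 12), (1, 13), (1, 14), (1, 15), (2, 0), (2, 1), (2, 2), (2, 3), (2, 4), (2, 5), (2, 6), (2, 7), (2, 8), (2, 9), (2, 10), (2, 11), (2, 12), (2, 13), (2, 14), (2, 15), (3, 0), (3, 1), (3, 2), (3, 3), (3, 4), (3, 5), (3, 6), (3, 7), (3, 8), (3, 9), (3, 10), (3, 11), (3, 12), (3, 13), (3, 14), (3, 15)]

Answer: OOOOOOOOOOOOOOOO
OOOOOOOOOOOOOOOO
OOOOOOOOOOOOOOOO
OOOOOOOOOOOOOOOO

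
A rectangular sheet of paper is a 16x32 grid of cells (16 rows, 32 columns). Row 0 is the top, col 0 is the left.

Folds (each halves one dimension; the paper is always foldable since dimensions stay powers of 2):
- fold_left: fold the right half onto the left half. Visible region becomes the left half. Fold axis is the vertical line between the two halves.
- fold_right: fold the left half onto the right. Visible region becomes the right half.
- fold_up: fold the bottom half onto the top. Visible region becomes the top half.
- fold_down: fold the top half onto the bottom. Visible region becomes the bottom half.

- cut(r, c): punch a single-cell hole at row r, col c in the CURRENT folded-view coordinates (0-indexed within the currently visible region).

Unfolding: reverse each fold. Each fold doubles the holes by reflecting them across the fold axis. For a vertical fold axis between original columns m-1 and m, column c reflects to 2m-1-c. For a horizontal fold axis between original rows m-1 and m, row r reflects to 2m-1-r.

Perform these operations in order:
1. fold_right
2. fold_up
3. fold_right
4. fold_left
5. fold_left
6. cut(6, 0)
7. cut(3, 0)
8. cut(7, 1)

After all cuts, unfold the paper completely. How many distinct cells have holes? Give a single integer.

Answer: 96

Derivation:
Op 1 fold_right: fold axis v@16; visible region now rows[0,16) x cols[16,32) = 16x16
Op 2 fold_up: fold axis h@8; visible region now rows[0,8) x cols[16,32) = 8x16
Op 3 fold_right: fold axis v@24; visible region now rows[0,8) x cols[24,32) = 8x8
Op 4 fold_left: fold axis v@28; visible region now rows[0,8) x cols[24,28) = 8x4
Op 5 fold_left: fold axis v@26; visible region now rows[0,8) x cols[24,26) = 8x2
Op 6 cut(6, 0): punch at orig (6,24); cuts so far [(6, 24)]; region rows[0,8) x cols[24,26) = 8x2
Op 7 cut(3, 0): punch at orig (3,24); cuts so far [(3, 24), (6, 24)]; region rows[0,8) x cols[24,26) = 8x2
Op 8 cut(7, 1): punch at orig (7,25); cuts so far [(3, 24), (6, 24), (7, 25)]; region rows[0,8) x cols[24,26) = 8x2
Unfold 1 (reflect across v@26): 6 holes -> [(3, 24), (3, 27), (6, 24), (6, 27), (7, 25), (7, 26)]
Unfold 2 (reflect across v@28): 12 holes -> [(3, 24), (3, 27), (3, 28), (3, 31), (6, 24), (6, 27), (6, 28), (6, 31), (7, 25), (7, 26), (7, 29), (7, 30)]
Unfold 3 (reflect across v@24): 24 holes -> [(3, 16), (3, 19), (3, 20), (3, 23), (3, 24), (3, 27), (3, 28), (3, 31), (6, 16), (6, 19), (6, 20), (6, 23), (6, 24), (6, 27), (6, 28), (6, 31), (7, 17), (7, 18), (7, 21), (7, 22), (7, 25), (7, 26), (7, 29), (7, 30)]
Unfold 4 (reflect across h@8): 48 holes -> [(3, 16), (3, 19), (3, 20), (3, 23), (3, 24), (3, 27), (3, 28), (3, 31), (6, 16), (6, 19), (6, 20), (6, 23), (6, 24), (6, 27), (6, 28), (6, 31), (7, 17), (7, 18), (7, 21), (7, 22), (7, 25), (7, 26), (7, 29), (7, 30), (8, 17), (8, 18), (8, 21), (8, 22), (8, 25), (8, 26), (8, 29), (8, 30), (9, 16), (9, 19), (9, 20), (9, 23), (9, 24), (9, 27), (9, 28), (9, 31), (12, 16), (12, 19), (12, 20), (12, 23), (12, 24), (12, 27), (12, 28), (12, 31)]
Unfold 5 (reflect across v@16): 96 holes -> [(3, 0), (3, 3), (3, 4), (3, 7), (3, 8), (3, 11), (3, 12), (3, 15), (3, 16), (3, 19), (3, 20), (3, 23), (3, 24), (3, 27), (3, 28), (3, 31), (6, 0), (6, 3), (6, 4), (6, 7), (6, 8), (6, 11), (6, 12), (6, 15), (6, 16), (6, 19), (6, 20), (6, 23), (6, 24), (6, 27), (6, 28), (6, 31), (7, 1), (7, 2), (7, 5), (7, 6), (7, 9), (7, 10), (7, 13), (7, 14), (7, 17), (7, 18), (7, 21), (7, 22), (7, 25), (7, 26), (7, 29), (7, 30), (8, 1), (8, 2), (8, 5), (8, 6), (8, 9), (8, 10), (8, 13), (8, 14), (8, 17), (8, 18), (8, 21), (8, 22), (8, 25), (8, 26), (8, 29), (8, 30), (9, 0), (9, 3), (9, 4), (9, 7), (9, 8), (9, 11), (9, 12), (9, 15), (9, 16), (9, 19), (9, 20), (9, 23), (9, 24), (9, 27), (9, 28), (9, 31), (12, 0), (12, 3), (12, 4), (12, 7), (12, 8), (12, 11), (12, 12), (12, 15), (12, 16), (12, 19), (12, 20), (12, 23), (12, 24), (12, 27), (12, 28), (12, 31)]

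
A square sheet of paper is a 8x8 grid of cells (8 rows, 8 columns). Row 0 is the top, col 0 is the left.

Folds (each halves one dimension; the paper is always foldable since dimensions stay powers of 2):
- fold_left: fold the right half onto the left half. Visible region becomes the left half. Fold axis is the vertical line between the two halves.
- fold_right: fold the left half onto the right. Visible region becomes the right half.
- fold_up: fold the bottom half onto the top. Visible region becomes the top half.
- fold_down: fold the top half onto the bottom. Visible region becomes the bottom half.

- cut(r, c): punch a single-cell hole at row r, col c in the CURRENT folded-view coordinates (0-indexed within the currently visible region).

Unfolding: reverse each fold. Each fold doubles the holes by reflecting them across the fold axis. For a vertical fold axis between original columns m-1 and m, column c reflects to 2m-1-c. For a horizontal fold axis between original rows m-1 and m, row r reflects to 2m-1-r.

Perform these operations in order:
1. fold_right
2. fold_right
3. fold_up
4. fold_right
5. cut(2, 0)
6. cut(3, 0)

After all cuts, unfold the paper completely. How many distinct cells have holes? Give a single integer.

Op 1 fold_right: fold axis v@4; visible region now rows[0,8) x cols[4,8) = 8x4
Op 2 fold_right: fold axis v@6; visible region now rows[0,8) x cols[6,8) = 8x2
Op 3 fold_up: fold axis h@4; visible region now rows[0,4) x cols[6,8) = 4x2
Op 4 fold_right: fold axis v@7; visible region now rows[0,4) x cols[7,8) = 4x1
Op 5 cut(2, 0): punch at orig (2,7); cuts so far [(2, 7)]; region rows[0,4) x cols[7,8) = 4x1
Op 6 cut(3, 0): punch at orig (3,7); cuts so far [(2, 7), (3, 7)]; region rows[0,4) x cols[7,8) = 4x1
Unfold 1 (reflect across v@7): 4 holes -> [(2, 6), (2, 7), (3, 6), (3, 7)]
Unfold 2 (reflect across h@4): 8 holes -> [(2, 6), (2, 7), (3, 6), (3, 7), (4, 6), (4, 7), (5, 6), (5, 7)]
Unfold 3 (reflect across v@6): 16 holes -> [(2, 4), (2, 5), (2, 6), (2, 7), (3, 4), (3, 5), (3, 6), (3, 7), (4, 4), (4, 5), (4, 6), (4, 7), (5, 4), (5, 5), (5, 6), (5, 7)]
Unfold 4 (reflect across v@4): 32 holes -> [(2, 0), (2, 1), (2, 2), (2, 3), (2, 4), (2, 5), (2, 6), (2, 7), (3, 0), (3, 1), (3, 2), (3, 3), (3, 4), (3, 5), (3, 6), (3, 7), (4, 0), (4, 1), (4, 2), (4, 3), (4, 4), (4, 5), (4, 6), (4, 7), (5, 0), (5, 1), (5, 2), (5, 3), (5, 4), (5, 5), (5, 6), (5, 7)]

Answer: 32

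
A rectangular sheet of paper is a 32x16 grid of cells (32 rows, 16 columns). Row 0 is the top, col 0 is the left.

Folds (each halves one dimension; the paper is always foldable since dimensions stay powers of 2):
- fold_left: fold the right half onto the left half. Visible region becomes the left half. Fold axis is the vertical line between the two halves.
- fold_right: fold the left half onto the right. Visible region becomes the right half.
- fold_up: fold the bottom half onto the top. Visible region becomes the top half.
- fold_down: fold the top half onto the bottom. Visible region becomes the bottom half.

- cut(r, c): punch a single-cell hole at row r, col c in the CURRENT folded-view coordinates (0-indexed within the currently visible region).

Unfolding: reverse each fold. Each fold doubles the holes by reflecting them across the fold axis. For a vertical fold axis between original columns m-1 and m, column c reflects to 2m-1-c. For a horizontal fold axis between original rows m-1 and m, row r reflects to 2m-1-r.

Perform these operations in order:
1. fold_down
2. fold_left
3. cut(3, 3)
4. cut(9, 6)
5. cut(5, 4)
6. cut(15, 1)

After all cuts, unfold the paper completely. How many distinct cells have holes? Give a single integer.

Op 1 fold_down: fold axis h@16; visible region now rows[16,32) x cols[0,16) = 16x16
Op 2 fold_left: fold axis v@8; visible region now rows[16,32) x cols[0,8) = 16x8
Op 3 cut(3, 3): punch at orig (19,3); cuts so far [(19, 3)]; region rows[16,32) x cols[0,8) = 16x8
Op 4 cut(9, 6): punch at orig (25,6); cuts so far [(19, 3), (25, 6)]; region rows[16,32) x cols[0,8) = 16x8
Op 5 cut(5, 4): punch at orig (21,4); cuts so far [(19, 3), (21, 4), (25, 6)]; region rows[16,32) x cols[0,8) = 16x8
Op 6 cut(15, 1): punch at orig (31,1); cuts so far [(19, 3), (21, 4), (25, 6), (31, 1)]; region rows[16,32) x cols[0,8) = 16x8
Unfold 1 (reflect across v@8): 8 holes -> [(19, 3), (19, 12), (21, 4), (21, 11), (25, 6), (25, 9), (31, 1), (31, 14)]
Unfold 2 (reflect across h@16): 16 holes -> [(0, 1), (0, 14), (6, 6), (6, 9), (10, 4), (10, 11), (12, 3), (12, 12), (19, 3), (19, 12), (21, 4), (21, 11), (25, 6), (25, 9), (31, 1), (31, 14)]

Answer: 16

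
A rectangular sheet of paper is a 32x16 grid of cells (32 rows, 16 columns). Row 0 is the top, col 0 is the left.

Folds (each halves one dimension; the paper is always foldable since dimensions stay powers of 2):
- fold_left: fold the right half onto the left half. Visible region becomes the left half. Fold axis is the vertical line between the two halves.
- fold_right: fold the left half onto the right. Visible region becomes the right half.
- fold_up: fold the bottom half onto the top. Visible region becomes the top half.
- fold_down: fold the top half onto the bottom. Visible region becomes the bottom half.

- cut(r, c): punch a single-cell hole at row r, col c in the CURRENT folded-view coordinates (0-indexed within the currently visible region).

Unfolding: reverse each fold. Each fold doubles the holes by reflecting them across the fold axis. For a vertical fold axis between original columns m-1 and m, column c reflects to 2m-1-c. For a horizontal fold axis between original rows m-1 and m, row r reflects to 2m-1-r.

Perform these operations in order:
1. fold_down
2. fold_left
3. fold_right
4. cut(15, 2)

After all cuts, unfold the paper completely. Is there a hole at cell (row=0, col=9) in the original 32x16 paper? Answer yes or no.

Op 1 fold_down: fold axis h@16; visible region now rows[16,32) x cols[0,16) = 16x16
Op 2 fold_left: fold axis v@8; visible region now rows[16,32) x cols[0,8) = 16x8
Op 3 fold_right: fold axis v@4; visible region now rows[16,32) x cols[4,8) = 16x4
Op 4 cut(15, 2): punch at orig (31,6); cuts so far [(31, 6)]; region rows[16,32) x cols[4,8) = 16x4
Unfold 1 (reflect across v@4): 2 holes -> [(31, 1), (31, 6)]
Unfold 2 (reflect across v@8): 4 holes -> [(31, 1), (31, 6), (31, 9), (31, 14)]
Unfold 3 (reflect across h@16): 8 holes -> [(0, 1), (0, 6), (0, 9), (0, 14), (31, 1), (31, 6), (31, 9), (31, 14)]
Holes: [(0, 1), (0, 6), (0, 9), (0, 14), (31, 1), (31, 6), (31, 9), (31, 14)]

Answer: yes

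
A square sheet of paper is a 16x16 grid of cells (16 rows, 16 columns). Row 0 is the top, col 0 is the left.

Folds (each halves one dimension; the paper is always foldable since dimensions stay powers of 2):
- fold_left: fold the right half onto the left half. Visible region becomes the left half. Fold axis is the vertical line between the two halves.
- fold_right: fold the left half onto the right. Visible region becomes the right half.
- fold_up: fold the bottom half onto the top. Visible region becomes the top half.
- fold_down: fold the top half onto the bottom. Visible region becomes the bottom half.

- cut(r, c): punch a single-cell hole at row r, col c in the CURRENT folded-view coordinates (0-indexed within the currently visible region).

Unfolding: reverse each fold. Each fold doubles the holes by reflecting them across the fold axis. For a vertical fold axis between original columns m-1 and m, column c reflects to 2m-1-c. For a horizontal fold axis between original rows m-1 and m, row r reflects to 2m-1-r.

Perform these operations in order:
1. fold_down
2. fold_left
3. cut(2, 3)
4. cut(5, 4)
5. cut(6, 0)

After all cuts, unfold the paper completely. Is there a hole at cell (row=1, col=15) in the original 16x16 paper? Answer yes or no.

Answer: yes

Derivation:
Op 1 fold_down: fold axis h@8; visible region now rows[8,16) x cols[0,16) = 8x16
Op 2 fold_left: fold axis v@8; visible region now rows[8,16) x cols[0,8) = 8x8
Op 3 cut(2, 3): punch at orig (10,3); cuts so far [(10, 3)]; region rows[8,16) x cols[0,8) = 8x8
Op 4 cut(5, 4): punch at orig (13,4); cuts so far [(10, 3), (13, 4)]; region rows[8,16) x cols[0,8) = 8x8
Op 5 cut(6, 0): punch at orig (14,0); cuts so far [(10, 3), (13, 4), (14, 0)]; region rows[8,16) x cols[0,8) = 8x8
Unfold 1 (reflect across v@8): 6 holes -> [(10, 3), (10, 12), (13, 4), (13, 11), (14, 0), (14, 15)]
Unfold 2 (reflect across h@8): 12 holes -> [(1, 0), (1, 15), (2, 4), (2, 11), (5, 3), (5, 12), (10, 3), (10, 12), (13, 4), (13, 11), (14, 0), (14, 15)]
Holes: [(1, 0), (1, 15), (2, 4), (2, 11), (5, 3), (5, 12), (10, 3), (10, 12), (13, 4), (13, 11), (14, 0), (14, 15)]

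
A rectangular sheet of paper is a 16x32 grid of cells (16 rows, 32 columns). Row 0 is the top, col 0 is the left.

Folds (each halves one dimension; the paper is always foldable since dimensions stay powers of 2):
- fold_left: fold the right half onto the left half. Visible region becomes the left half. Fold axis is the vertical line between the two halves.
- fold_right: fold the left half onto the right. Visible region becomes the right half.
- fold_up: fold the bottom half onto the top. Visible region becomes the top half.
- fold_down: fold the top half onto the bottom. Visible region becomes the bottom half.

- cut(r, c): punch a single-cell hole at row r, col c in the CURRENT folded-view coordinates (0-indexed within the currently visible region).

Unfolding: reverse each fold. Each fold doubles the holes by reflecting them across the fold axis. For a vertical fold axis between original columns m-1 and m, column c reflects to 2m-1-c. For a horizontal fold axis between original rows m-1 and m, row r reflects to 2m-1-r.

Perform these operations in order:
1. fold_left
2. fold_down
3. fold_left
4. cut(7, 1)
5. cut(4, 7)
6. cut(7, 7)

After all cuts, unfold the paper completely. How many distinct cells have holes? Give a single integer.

Op 1 fold_left: fold axis v@16; visible region now rows[0,16) x cols[0,16) = 16x16
Op 2 fold_down: fold axis h@8; visible region now rows[8,16) x cols[0,16) = 8x16
Op 3 fold_left: fold axis v@8; visible region now rows[8,16) x cols[0,8) = 8x8
Op 4 cut(7, 1): punch at orig (15,1); cuts so far [(15, 1)]; region rows[8,16) x cols[0,8) = 8x8
Op 5 cut(4, 7): punch at orig (12,7); cuts so far [(12, 7), (15, 1)]; region rows[8,16) x cols[0,8) = 8x8
Op 6 cut(7, 7): punch at orig (15,7); cuts so far [(12, 7), (15, 1), (15, 7)]; region rows[8,16) x cols[0,8) = 8x8
Unfold 1 (reflect across v@8): 6 holes -> [(12, 7), (12, 8), (15, 1), (15, 7), (15, 8), (15, 14)]
Unfold 2 (reflect across h@8): 12 holes -> [(0, 1), (0, 7), (0, 8), (0, 14), (3, 7), (3, 8), (12, 7), (12, 8), (15, 1), (15, 7), (15, 8), (15, 14)]
Unfold 3 (reflect across v@16): 24 holes -> [(0, 1), (0, 7), (0, 8), (0, 14), (0, 17), (0, 23), (0, 24), (0, 30), (3, 7), (3, 8), (3, 23), (3, 24), (12, 7), (12, 8), (12, 23), (12, 24), (15, 1), (15, 7), (15, 8), (15, 14), (15, 17), (15, 23), (15, 24), (15, 30)]

Answer: 24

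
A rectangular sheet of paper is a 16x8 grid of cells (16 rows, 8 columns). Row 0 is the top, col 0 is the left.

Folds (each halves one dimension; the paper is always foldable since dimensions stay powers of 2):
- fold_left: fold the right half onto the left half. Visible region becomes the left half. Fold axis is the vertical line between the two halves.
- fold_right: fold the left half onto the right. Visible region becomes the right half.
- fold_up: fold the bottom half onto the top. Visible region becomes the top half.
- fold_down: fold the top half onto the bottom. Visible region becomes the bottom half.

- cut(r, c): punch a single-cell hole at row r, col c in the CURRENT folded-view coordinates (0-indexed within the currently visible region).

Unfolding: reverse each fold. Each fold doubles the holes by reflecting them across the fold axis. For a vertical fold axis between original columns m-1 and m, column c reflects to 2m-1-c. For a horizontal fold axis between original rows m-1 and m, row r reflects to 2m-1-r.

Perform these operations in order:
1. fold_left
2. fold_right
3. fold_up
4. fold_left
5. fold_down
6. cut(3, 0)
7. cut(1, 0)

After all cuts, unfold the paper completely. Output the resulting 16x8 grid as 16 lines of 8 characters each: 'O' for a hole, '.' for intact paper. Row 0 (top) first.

Op 1 fold_left: fold axis v@4; visible region now rows[0,16) x cols[0,4) = 16x4
Op 2 fold_right: fold axis v@2; visible region now rows[0,16) x cols[2,4) = 16x2
Op 3 fold_up: fold axis h@8; visible region now rows[0,8) x cols[2,4) = 8x2
Op 4 fold_left: fold axis v@3; visible region now rows[0,8) x cols[2,3) = 8x1
Op 5 fold_down: fold axis h@4; visible region now rows[4,8) x cols[2,3) = 4x1
Op 6 cut(3, 0): punch at orig (7,2); cuts so far [(7, 2)]; region rows[4,8) x cols[2,3) = 4x1
Op 7 cut(1, 0): punch at orig (5,2); cuts so far [(5, 2), (7, 2)]; region rows[4,8) x cols[2,3) = 4x1
Unfold 1 (reflect across h@4): 4 holes -> [(0, 2), (2, 2), (5, 2), (7, 2)]
Unfold 2 (reflect across v@3): 8 holes -> [(0, 2), (0, 3), (2, 2), (2, 3), (5, 2), (5, 3), (7, 2), (7, 3)]
Unfold 3 (reflect across h@8): 16 holes -> [(0, 2), (0, 3), (2, 2), (2, 3), (5, 2), (5, 3), (7, 2), (7, 3), (8, 2), (8, 3), (10, 2), (10, 3), (13, 2), (13, 3), (15, 2), (15, 3)]
Unfold 4 (reflect across v@2): 32 holes -> [(0, 0), (0, 1), (0, 2), (0, 3), (2, 0), (2, 1), (2, 2), (2, 3), (5, 0), (5, 1), (5, 2), (5, 3), (7, 0), (7, 1), (7, 2), (7, 3), (8, 0), (8, 1), (8, 2), (8, 3), (10, 0), (10, 1), (10, 2), (10, 3), (13, 0), (13, 1), (13, 2), (13, 3), (15, 0), (15, 1), (15, 2), (15, 3)]
Unfold 5 (reflect across v@4): 64 holes -> [(0, 0), (0, 1), (0, 2), (0, 3), (0, 4), (0, 5), (0, 6), (0, 7), (2, 0), (2, 1), (2, 2), (2, 3), (2, 4), (2, 5), (2, 6), (2, 7), (5, 0), (5, 1), (5, 2), (5, 3), (5, 4), (5, 5), (5, 6), (5, 7), (7, 0), (7, 1), (7, 2), (7, 3), (7, 4), (7, 5), (7, 6), (7, 7), (8, 0), (8, 1), (8, 2), (8, 3), (8, 4), (8, 5), (8, 6), (8, 7), (10, 0), (10, 1), (10, 2), (10, 3), (10, 4), (10, 5), (10, 6), (10, 7), (13, 0), (13, 1), (13, 2), (13, 3), (13, 4), (13, 5), (13, 6), (13, 7), (15, 0), (15, 1), (15, 2), (15, 3), (15, 4), (15, 5), (15, 6), (15, 7)]

Answer: OOOOOOOO
........
OOOOOOOO
........
........
OOOOOOOO
........
OOOOOOOO
OOOOOOOO
........
OOOOOOOO
........
........
OOOOOOOO
........
OOOOOOOO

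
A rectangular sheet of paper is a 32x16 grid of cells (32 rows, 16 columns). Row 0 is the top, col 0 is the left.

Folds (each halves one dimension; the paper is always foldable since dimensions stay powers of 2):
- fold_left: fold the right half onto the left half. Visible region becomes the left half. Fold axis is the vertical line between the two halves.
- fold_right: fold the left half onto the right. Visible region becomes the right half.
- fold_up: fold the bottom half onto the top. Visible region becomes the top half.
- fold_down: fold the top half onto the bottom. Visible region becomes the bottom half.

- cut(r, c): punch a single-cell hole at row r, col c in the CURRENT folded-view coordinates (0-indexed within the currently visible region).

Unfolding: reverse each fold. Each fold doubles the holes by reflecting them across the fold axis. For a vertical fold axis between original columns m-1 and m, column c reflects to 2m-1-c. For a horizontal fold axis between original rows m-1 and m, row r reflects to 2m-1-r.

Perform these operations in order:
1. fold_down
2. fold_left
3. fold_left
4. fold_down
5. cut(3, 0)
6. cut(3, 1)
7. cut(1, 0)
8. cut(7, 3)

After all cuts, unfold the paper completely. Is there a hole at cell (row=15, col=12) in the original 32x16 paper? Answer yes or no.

Answer: yes

Derivation:
Op 1 fold_down: fold axis h@16; visible region now rows[16,32) x cols[0,16) = 16x16
Op 2 fold_left: fold axis v@8; visible region now rows[16,32) x cols[0,8) = 16x8
Op 3 fold_left: fold axis v@4; visible region now rows[16,32) x cols[0,4) = 16x4
Op 4 fold_down: fold axis h@24; visible region now rows[24,32) x cols[0,4) = 8x4
Op 5 cut(3, 0): punch at orig (27,0); cuts so far [(27, 0)]; region rows[24,32) x cols[0,4) = 8x4
Op 6 cut(3, 1): punch at orig (27,1); cuts so far [(27, 0), (27, 1)]; region rows[24,32) x cols[0,4) = 8x4
Op 7 cut(1, 0): punch at orig (25,0); cuts so far [(25, 0), (27, 0), (27, 1)]; region rows[24,32) x cols[0,4) = 8x4
Op 8 cut(7, 3): punch at orig (31,3); cuts so far [(25, 0), (27, 0), (27, 1), (31, 3)]; region rows[24,32) x cols[0,4) = 8x4
Unfold 1 (reflect across h@24): 8 holes -> [(16, 3), (20, 0), (20, 1), (22, 0), (25, 0), (27, 0), (27, 1), (31, 3)]
Unfold 2 (reflect across v@4): 16 holes -> [(16, 3), (16, 4), (20, 0), (20, 1), (20, 6), (20, 7), (22, 0), (22, 7), (25, 0), (25, 7), (27, 0), (27, 1), (27, 6), (27, 7), (31, 3), (31, 4)]
Unfold 3 (reflect across v@8): 32 holes -> [(16, 3), (16, 4), (16, 11), (16, 12), (20, 0), (20, 1), (20, 6), (20, 7), (20, 8), (20, 9), (20, 14), (20, 15), (22, 0), (22, 7), (22, 8), (22, 15), (25, 0), (25, 7), (25, 8), (25, 15), (27, 0), (27, 1), (27, 6), (27, 7), (27, 8), (27, 9), (27, 14), (27, 15), (31, 3), (31, 4), (31, 11), (31, 12)]
Unfold 4 (reflect across h@16): 64 holes -> [(0, 3), (0, 4), (0, 11), (0, 12), (4, 0), (4, 1), (4, 6), (4, 7), (4, 8), (4, 9), (4, 14), (4, 15), (6, 0), (6, 7), (6, 8), (6, 15), (9, 0), (9, 7), (9, 8), (9, 15), (11, 0), (11, 1), (11, 6), (11, 7), (11, 8), (11, 9), (11, 14), (11, 15), (15, 3), (15, 4), (15, 11), (15, 12), (16, 3), (16, 4), (16, 11), (16, 12), (20, 0), (20, 1), (20, 6), (20, 7), (20, 8), (20, 9), (20, 14), (20, 15), (22, 0), (22, 7), (22, 8), (22, 15), (25, 0), (25, 7), (25, 8), (25, 15), (27, 0), (27, 1), (27, 6), (27, 7), (27, 8), (27, 9), (27, 14), (27, 15), (31, 3), (31, 4), (31, 11), (31, 12)]
Holes: [(0, 3), (0, 4), (0, 11), (0, 12), (4, 0), (4, 1), (4, 6), (4, 7), (4, 8), (4, 9), (4, 14), (4, 15), (6, 0), (6, 7), (6, 8), (6, 15), (9, 0), (9, 7), (9, 8), (9, 15), (11, 0), (11, 1), (11, 6), (11, 7), (11, 8), (11, 9), (11, 14), (11, 15), (15, 3), (15, 4), (15, 11), (15, 12), (16, 3), (16, 4), (16, 11), (16, 12), (20, 0), (20, 1), (20, 6), (20, 7), (20, 8), (20, 9), (20, 14), (20, 15), (22, 0), (22, 7), (22, 8), (22, 15), (25, 0), (25, 7), (25, 8), (25, 15), (27, 0), (27, 1), (27, 6), (27, 7), (27, 8), (27, 9), (27, 14), (27, 15), (31, 3), (31, 4), (31, 11), (31, 12)]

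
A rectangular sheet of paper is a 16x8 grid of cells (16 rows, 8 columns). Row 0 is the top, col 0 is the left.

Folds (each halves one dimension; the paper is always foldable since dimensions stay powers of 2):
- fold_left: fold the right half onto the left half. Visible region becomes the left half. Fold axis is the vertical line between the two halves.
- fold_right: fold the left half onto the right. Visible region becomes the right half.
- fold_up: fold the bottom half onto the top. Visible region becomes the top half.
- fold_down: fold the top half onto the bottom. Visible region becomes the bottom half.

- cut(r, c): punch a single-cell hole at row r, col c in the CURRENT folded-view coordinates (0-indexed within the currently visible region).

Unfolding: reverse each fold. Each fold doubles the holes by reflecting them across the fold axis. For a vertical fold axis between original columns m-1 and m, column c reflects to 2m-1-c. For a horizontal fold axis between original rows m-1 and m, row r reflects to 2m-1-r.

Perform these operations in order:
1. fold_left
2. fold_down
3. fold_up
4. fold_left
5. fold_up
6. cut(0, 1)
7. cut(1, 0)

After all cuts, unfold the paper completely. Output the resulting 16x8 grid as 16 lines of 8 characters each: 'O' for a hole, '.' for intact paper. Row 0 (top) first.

Answer: .OO..OO.
O..OO..O
O..OO..O
.OO..OO.
.OO..OO.
O..OO..O
O..OO..O
.OO..OO.
.OO..OO.
O..OO..O
O..OO..O
.OO..OO.
.OO..OO.
O..OO..O
O..OO..O
.OO..OO.

Derivation:
Op 1 fold_left: fold axis v@4; visible region now rows[0,16) x cols[0,4) = 16x4
Op 2 fold_down: fold axis h@8; visible region now rows[8,16) x cols[0,4) = 8x4
Op 3 fold_up: fold axis h@12; visible region now rows[8,12) x cols[0,4) = 4x4
Op 4 fold_left: fold axis v@2; visible region now rows[8,12) x cols[0,2) = 4x2
Op 5 fold_up: fold axis h@10; visible region now rows[8,10) x cols[0,2) = 2x2
Op 6 cut(0, 1): punch at orig (8,1); cuts so far [(8, 1)]; region rows[8,10) x cols[0,2) = 2x2
Op 7 cut(1, 0): punch at orig (9,0); cuts so far [(8, 1), (9, 0)]; region rows[8,10) x cols[0,2) = 2x2
Unfold 1 (reflect across h@10): 4 holes -> [(8, 1), (9, 0), (10, 0), (11, 1)]
Unfold 2 (reflect across v@2): 8 holes -> [(8, 1), (8, 2), (9, 0), (9, 3), (10, 0), (10, 3), (11, 1), (11, 2)]
Unfold 3 (reflect across h@12): 16 holes -> [(8, 1), (8, 2), (9, 0), (9, 3), (10, 0), (10, 3), (11, 1), (11, 2), (12, 1), (12, 2), (13, 0), (13, 3), (14, 0), (14, 3), (15, 1), (15, 2)]
Unfold 4 (reflect across h@8): 32 holes -> [(0, 1), (0, 2), (1, 0), (1, 3), (2, 0), (2, 3), (3, 1), (3, 2), (4, 1), (4, 2), (5, 0), (5, 3), (6, 0), (6, 3), (7, 1), (7, 2), (8, 1), (8, 2), (9, 0), (9, 3), (10, 0), (10, 3), (11, 1), (11, 2), (12, 1), (12, 2), (13, 0), (13, 3), (14, 0), (14, 3), (15, 1), (15, 2)]
Unfold 5 (reflect across v@4): 64 holes -> [(0, 1), (0, 2), (0, 5), (0, 6), (1, 0), (1, 3), (1, 4), (1, 7), (2, 0), (2, 3), (2, 4), (2, 7), (3, 1), (3, 2), (3, 5), (3, 6), (4, 1), (4, 2), (4, 5), (4, 6), (5, 0), (5, 3), (5, 4), (5, 7), (6, 0), (6, 3), (6, 4), (6, 7), (7, 1), (7, 2), (7, 5), (7, 6), (8, 1), (8, 2), (8, 5), (8, 6), (9, 0), (9, 3), (9, 4), (9, 7), (10, 0), (10, 3), (10, 4), (10, 7), (11, 1), (11, 2), (11, 5), (11, 6), (12, 1), (12, 2), (12, 5), (12, 6), (13, 0), (13, 3), (13, 4), (13, 7), (14, 0), (14, 3), (14, 4), (14, 7), (15, 1), (15, 2), (15, 5), (15, 6)]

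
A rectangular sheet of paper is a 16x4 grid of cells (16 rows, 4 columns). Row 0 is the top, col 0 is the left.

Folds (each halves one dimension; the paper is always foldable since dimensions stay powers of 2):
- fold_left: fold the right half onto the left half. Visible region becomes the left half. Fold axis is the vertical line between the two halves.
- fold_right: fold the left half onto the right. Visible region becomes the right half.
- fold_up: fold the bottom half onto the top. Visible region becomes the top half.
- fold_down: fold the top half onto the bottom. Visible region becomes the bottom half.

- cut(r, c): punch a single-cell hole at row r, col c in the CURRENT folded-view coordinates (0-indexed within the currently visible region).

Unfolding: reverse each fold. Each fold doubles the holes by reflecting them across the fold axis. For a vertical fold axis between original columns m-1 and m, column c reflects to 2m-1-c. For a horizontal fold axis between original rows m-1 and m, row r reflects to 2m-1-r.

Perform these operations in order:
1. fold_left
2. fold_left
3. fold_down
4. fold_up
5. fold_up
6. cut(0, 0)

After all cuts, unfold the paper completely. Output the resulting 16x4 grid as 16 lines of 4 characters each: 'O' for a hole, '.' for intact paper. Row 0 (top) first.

Answer: OOOO
....
....
OOOO
OOOO
....
....
OOOO
OOOO
....
....
OOOO
OOOO
....
....
OOOO

Derivation:
Op 1 fold_left: fold axis v@2; visible region now rows[0,16) x cols[0,2) = 16x2
Op 2 fold_left: fold axis v@1; visible region now rows[0,16) x cols[0,1) = 16x1
Op 3 fold_down: fold axis h@8; visible region now rows[8,16) x cols[0,1) = 8x1
Op 4 fold_up: fold axis h@12; visible region now rows[8,12) x cols[0,1) = 4x1
Op 5 fold_up: fold axis h@10; visible region now rows[8,10) x cols[0,1) = 2x1
Op 6 cut(0, 0): punch at orig (8,0); cuts so far [(8, 0)]; region rows[8,10) x cols[0,1) = 2x1
Unfold 1 (reflect across h@10): 2 holes -> [(8, 0), (11, 0)]
Unfold 2 (reflect across h@12): 4 holes -> [(8, 0), (11, 0), (12, 0), (15, 0)]
Unfold 3 (reflect across h@8): 8 holes -> [(0, 0), (3, 0), (4, 0), (7, 0), (8, 0), (11, 0), (12, 0), (15, 0)]
Unfold 4 (reflect across v@1): 16 holes -> [(0, 0), (0, 1), (3, 0), (3, 1), (4, 0), (4, 1), (7, 0), (7, 1), (8, 0), (8, 1), (11, 0), (11, 1), (12, 0), (12, 1), (15, 0), (15, 1)]
Unfold 5 (reflect across v@2): 32 holes -> [(0, 0), (0, 1), (0, 2), (0, 3), (3, 0), (3, 1), (3, 2), (3, 3), (4, 0), (4, 1), (4, 2), (4, 3), (7, 0), (7, 1), (7, 2), (7, 3), (8, 0), (8, 1), (8, 2), (8, 3), (11, 0), (11, 1), (11, 2), (11, 3), (12, 0), (12, 1), (12, 2), (12, 3), (15, 0), (15, 1), (15, 2), (15, 3)]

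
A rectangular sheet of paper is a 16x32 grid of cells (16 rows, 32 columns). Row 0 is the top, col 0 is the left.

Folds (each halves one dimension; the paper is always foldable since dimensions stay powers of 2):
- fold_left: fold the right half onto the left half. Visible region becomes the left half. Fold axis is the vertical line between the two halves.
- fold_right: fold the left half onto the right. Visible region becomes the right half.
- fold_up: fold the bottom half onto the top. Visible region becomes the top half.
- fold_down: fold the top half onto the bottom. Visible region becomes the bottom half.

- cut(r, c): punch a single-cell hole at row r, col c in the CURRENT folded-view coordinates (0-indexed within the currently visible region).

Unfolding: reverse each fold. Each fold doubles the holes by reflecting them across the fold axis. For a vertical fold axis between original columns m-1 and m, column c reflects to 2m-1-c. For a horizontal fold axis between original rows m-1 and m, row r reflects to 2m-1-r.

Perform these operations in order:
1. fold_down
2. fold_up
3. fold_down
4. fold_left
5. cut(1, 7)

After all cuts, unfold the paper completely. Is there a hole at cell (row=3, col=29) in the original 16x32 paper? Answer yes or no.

Answer: no

Derivation:
Op 1 fold_down: fold axis h@8; visible region now rows[8,16) x cols[0,32) = 8x32
Op 2 fold_up: fold axis h@12; visible region now rows[8,12) x cols[0,32) = 4x32
Op 3 fold_down: fold axis h@10; visible region now rows[10,12) x cols[0,32) = 2x32
Op 4 fold_left: fold axis v@16; visible region now rows[10,12) x cols[0,16) = 2x16
Op 5 cut(1, 7): punch at orig (11,7); cuts so far [(11, 7)]; region rows[10,12) x cols[0,16) = 2x16
Unfold 1 (reflect across v@16): 2 holes -> [(11, 7), (11, 24)]
Unfold 2 (reflect across h@10): 4 holes -> [(8, 7), (8, 24), (11, 7), (11, 24)]
Unfold 3 (reflect across h@12): 8 holes -> [(8, 7), (8, 24), (11, 7), (11, 24), (12, 7), (12, 24), (15, 7), (15, 24)]
Unfold 4 (reflect across h@8): 16 holes -> [(0, 7), (0, 24), (3, 7), (3, 24), (4, 7), (4, 24), (7, 7), (7, 24), (8, 7), (8, 24), (11, 7), (11, 24), (12, 7), (12, 24), (15, 7), (15, 24)]
Holes: [(0, 7), (0, 24), (3, 7), (3, 24), (4, 7), (4, 24), (7, 7), (7, 24), (8, 7), (8, 24), (11, 7), (11, 24), (12, 7), (12, 24), (15, 7), (15, 24)]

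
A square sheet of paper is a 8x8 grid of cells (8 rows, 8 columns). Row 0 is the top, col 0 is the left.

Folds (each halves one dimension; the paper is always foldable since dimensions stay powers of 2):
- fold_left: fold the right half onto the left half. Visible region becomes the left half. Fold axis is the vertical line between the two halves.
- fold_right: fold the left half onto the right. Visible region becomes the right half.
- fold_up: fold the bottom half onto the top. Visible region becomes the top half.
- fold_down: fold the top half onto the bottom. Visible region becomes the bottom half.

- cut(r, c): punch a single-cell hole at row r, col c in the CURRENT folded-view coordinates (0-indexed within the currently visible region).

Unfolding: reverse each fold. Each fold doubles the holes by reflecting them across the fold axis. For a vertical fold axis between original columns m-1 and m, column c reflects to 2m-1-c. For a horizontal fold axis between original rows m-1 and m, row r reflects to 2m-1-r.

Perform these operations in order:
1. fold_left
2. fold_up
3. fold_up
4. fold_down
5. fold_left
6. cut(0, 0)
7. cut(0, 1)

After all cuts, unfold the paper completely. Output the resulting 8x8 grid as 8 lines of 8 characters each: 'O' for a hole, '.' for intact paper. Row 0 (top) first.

Op 1 fold_left: fold axis v@4; visible region now rows[0,8) x cols[0,4) = 8x4
Op 2 fold_up: fold axis h@4; visible region now rows[0,4) x cols[0,4) = 4x4
Op 3 fold_up: fold axis h@2; visible region now rows[0,2) x cols[0,4) = 2x4
Op 4 fold_down: fold axis h@1; visible region now rows[1,2) x cols[0,4) = 1x4
Op 5 fold_left: fold axis v@2; visible region now rows[1,2) x cols[0,2) = 1x2
Op 6 cut(0, 0): punch at orig (1,0); cuts so far [(1, 0)]; region rows[1,2) x cols[0,2) = 1x2
Op 7 cut(0, 1): punch at orig (1,1); cuts so far [(1, 0), (1, 1)]; region rows[1,2) x cols[0,2) = 1x2
Unfold 1 (reflect across v@2): 4 holes -> [(1, 0), (1, 1), (1, 2), (1, 3)]
Unfold 2 (reflect across h@1): 8 holes -> [(0, 0), (0, 1), (0, 2), (0, 3), (1, 0), (1, 1), (1, 2), (1, 3)]
Unfold 3 (reflect across h@2): 16 holes -> [(0, 0), (0, 1), (0, 2), (0, 3), (1, 0), (1, 1), (1, 2), (1, 3), (2, 0), (2, 1), (2, 2), (2, 3), (3, 0), (3, 1), (3, 2), (3, 3)]
Unfold 4 (reflect across h@4): 32 holes -> [(0, 0), (0, 1), (0, 2), (0, 3), (1, 0), (1, 1), (1, 2), (1, 3), (2, 0), (2, 1), (2, 2), (2, 3), (3, 0), (3, 1), (3, 2), (3, 3), (4, 0), (4, 1), (4, 2), (4, 3), (5, 0), (5, 1), (5, 2), (5, 3), (6, 0), (6, 1), (6, 2), (6, 3), (7, 0), (7, 1), (7, 2), (7, 3)]
Unfold 5 (reflect across v@4): 64 holes -> [(0, 0), (0, 1), (0, 2), (0, 3), (0, 4), (0, 5), (0, 6), (0, 7), (1, 0), (1, 1), (1, 2), (1, 3), (1, 4), (1, 5), (1, 6), (1, 7), (2, 0), (2, 1), (2, 2), (2, 3), (2, 4), (2, 5), (2, 6), (2, 7), (3, 0), (3, 1), (3, 2), (3, 3), (3, 4), (3, 5), (3, 6), (3, 7), (4, 0), (4, 1), (4, 2), (4, 3), (4, 4), (4, 5), (4, 6), (4, 7), (5, 0), (5, 1), (5, 2), (5, 3), (5, 4), (5, 5), (5, 6), (5, 7), (6, 0), (6, 1), (6, 2), (6, 3), (6, 4), (6, 5), (6, 6), (6, 7), (7, 0), (7, 1), (7, 2), (7, 3), (7, 4), (7, 5), (7, 6), (7, 7)]

Answer: OOOOOOOO
OOOOOOOO
OOOOOOOO
OOOOOOOO
OOOOOOOO
OOOOOOOO
OOOOOOOO
OOOOOOOO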